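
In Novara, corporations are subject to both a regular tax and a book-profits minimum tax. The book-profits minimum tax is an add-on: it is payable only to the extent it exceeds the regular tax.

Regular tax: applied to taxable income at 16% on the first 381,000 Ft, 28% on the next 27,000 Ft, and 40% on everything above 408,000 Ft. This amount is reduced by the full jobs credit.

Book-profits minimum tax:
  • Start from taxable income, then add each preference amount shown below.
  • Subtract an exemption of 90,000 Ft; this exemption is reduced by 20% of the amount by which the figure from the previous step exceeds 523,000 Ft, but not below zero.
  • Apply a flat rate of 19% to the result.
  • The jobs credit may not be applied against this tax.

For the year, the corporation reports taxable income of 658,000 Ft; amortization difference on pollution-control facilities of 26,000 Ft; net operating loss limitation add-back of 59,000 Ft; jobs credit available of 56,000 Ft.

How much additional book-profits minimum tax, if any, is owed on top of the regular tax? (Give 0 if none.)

19,910 Ft

Regular tax:
  381,000 Ft × 16% = 60,960 Ft
  27,000 Ft × 28% = 7,560 Ft
  250,000 Ft × 40% = 100,000 Ft
  → 168,520 Ft
  Less jobs credit 56,000 Ft → 112,520 Ft

Book-profits minimum tax:
  Adjusted income: 658,000 Ft + 26,000 Ft + 59,000 Ft = 743,000 Ft
  Exemption: 90,000 Ft − 20% × (743,000 Ft − 523,000 Ft) = 90,000 Ft − 44,000 Ft = 46,000 Ft
  Base: 743,000 Ft − 46,000 Ft = 697,000 Ft
  697,000 Ft × 19% = 132,430 Ft

Excess of book-profits minimum tax over regular tax: 132,430 Ft − 112,520 Ft = 19,910 Ft.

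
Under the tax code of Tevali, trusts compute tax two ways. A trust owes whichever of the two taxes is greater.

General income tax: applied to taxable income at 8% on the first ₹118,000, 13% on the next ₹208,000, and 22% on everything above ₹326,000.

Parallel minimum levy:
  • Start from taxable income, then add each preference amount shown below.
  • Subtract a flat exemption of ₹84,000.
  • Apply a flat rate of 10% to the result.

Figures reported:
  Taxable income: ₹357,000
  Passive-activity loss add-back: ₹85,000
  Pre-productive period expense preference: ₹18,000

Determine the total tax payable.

₹43,300

General income tax:
  ₹118,000 × 8% = ₹9,440
  ₹208,000 × 13% = ₹27,040
  ₹31,000 × 22% = ₹6,820
  → ₹43,300

Parallel minimum levy:
  Adjusted income: ₹357,000 + ₹85,000 + ₹18,000 = ₹460,000
  Less exemption ₹84,000 → base ₹376,000
  ₹376,000 × 10% = ₹37,600

₹43,300 > ₹37,600, so the general income tax governs.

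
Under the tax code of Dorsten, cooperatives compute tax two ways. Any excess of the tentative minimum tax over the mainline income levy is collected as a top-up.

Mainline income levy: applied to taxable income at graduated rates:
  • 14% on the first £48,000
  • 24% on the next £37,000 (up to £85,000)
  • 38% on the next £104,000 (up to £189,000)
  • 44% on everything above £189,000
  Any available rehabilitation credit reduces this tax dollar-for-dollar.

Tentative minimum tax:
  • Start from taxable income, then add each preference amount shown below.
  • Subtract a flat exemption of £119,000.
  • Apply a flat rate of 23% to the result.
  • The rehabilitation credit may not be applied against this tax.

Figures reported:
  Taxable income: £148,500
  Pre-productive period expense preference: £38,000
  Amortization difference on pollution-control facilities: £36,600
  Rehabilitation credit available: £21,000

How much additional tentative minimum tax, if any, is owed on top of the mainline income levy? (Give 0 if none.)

Mainline income levy:
  £48,000 × 14% = £6,720
  £37,000 × 24% = £8,880
  £63,500 × 38% = £24,130
  → £39,730
  Less rehabilitation credit £21,000 → £18,730

Tentative minimum tax:
  Adjusted income: £148,500 + £38,000 + £36,600 = £223,100
  Less exemption £119,000 → base £104,100
  £104,100 × 23% = £23,943

Excess of tentative minimum tax over mainline income levy: £23,943 − £18,730 = £5,213.

£5,213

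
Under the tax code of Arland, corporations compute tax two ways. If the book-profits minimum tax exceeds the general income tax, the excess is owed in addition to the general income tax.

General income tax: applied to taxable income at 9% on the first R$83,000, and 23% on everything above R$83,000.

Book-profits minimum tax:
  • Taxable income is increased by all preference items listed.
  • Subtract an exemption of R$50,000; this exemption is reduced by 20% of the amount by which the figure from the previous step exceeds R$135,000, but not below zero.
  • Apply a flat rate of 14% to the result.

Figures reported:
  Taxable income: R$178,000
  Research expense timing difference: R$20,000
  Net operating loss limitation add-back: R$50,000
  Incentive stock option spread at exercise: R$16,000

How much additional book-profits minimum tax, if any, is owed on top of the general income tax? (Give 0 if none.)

R$4,252

General income tax:
  R$83,000 × 9% = R$7,470
  R$95,000 × 23% = R$21,850
  → R$29,320

Book-profits minimum tax:
  Adjusted income: R$178,000 + R$20,000 + R$50,000 + R$16,000 = R$264,000
  Exemption: R$50,000 − 20% × (R$264,000 − R$135,000) = R$50,000 − R$25,800 = R$24,200
  Base: R$264,000 − R$24,200 = R$239,800
  R$239,800 × 14% = R$33,572

Excess of book-profits minimum tax over general income tax: R$33,572 − R$29,320 = R$4,252.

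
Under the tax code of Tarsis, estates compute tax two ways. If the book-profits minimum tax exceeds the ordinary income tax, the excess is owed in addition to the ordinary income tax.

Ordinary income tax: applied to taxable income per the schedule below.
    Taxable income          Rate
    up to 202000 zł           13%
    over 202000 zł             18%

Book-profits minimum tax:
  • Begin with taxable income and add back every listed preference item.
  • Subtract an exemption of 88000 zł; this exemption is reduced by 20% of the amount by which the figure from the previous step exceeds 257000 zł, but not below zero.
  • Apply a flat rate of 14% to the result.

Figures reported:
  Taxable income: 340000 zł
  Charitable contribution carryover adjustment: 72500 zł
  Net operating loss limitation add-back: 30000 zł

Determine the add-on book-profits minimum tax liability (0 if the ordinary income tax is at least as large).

3724 zł

Book-profits minimum tax:
  Adjusted income: 340000 zł + 72500 zł + 30000 zł = 442500 zł
  Exemption: 88000 zł − 20% × (442500 zł − 257000 zł) = 88000 zł − 37100 zł = 50900 zł
  Base: 442500 zł − 50900 zł = 391600 zł
  391600 zł × 14% = 54824 zł

Ordinary income tax:
  202000 zł × 13% = 26260 zł
  138000 zł × 18% = 24840 zł
  → 51100 zł

Excess of book-profits minimum tax over ordinary income tax: 54824 zł − 51100 zł = 3724 zł.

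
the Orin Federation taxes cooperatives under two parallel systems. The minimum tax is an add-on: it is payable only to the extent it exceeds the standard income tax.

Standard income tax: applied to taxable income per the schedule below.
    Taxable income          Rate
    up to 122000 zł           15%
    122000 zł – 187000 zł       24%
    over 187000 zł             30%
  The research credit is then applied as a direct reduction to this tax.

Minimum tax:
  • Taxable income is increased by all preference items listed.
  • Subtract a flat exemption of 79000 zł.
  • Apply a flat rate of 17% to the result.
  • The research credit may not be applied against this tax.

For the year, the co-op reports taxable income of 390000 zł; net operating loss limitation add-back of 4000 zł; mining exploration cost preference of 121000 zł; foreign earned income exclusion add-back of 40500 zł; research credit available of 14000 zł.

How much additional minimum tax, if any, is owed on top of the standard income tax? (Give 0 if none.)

Standard income tax:
  122000 zł × 15% = 18300 zł
  65000 zł × 24% = 15600 zł
  203000 zł × 30% = 60900 zł
  → 94800 zł
  Less research credit 14000 zł → 80800 zł

Minimum tax:
  Adjusted income: 390000 zł + 4000 zł + 121000 zł + 40500 zł = 555500 zł
  Less exemption 79000 zł → base 476500 zł
  476500 zł × 17% = 81005 zł

Excess of minimum tax over standard income tax: 81005 zł − 80800 zł = 205 zł.

205 zł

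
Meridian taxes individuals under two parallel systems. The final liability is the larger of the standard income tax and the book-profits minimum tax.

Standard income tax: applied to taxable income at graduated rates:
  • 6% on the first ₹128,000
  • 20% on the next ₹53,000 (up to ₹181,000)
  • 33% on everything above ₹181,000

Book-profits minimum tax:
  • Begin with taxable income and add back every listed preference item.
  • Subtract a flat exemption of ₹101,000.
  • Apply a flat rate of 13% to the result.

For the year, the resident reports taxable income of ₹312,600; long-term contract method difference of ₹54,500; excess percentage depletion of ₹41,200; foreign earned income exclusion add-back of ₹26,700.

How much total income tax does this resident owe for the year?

Standard income tax:
  ₹128,000 × 6% = ₹7,680
  ₹53,000 × 20% = ₹10,600
  ₹131,600 × 33% = ₹43,428
  → ₹61,708

Book-profits minimum tax:
  Adjusted income: ₹312,600 + ₹54,500 + ₹41,200 + ₹26,700 = ₹435,000
  Less exemption ₹101,000 → base ₹334,000
  ₹334,000 × 13% = ₹43,420

₹61,708 > ₹43,420, so the standard income tax governs.

₹61,708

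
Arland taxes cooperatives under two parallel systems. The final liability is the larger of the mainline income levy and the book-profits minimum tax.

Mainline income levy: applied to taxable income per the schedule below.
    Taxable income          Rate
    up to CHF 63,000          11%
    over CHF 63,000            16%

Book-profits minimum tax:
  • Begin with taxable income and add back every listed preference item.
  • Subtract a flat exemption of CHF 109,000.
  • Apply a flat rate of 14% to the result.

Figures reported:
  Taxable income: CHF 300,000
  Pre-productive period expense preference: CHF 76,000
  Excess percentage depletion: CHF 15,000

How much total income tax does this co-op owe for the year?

Book-profits minimum tax:
  Adjusted income: CHF 300,000 + CHF 76,000 + CHF 15,000 = CHF 391,000
  Less exemption CHF 109,000 → base CHF 282,000
  CHF 282,000 × 14% = CHF 39,480

Mainline income levy:
  CHF 63,000 × 11% = CHF 6,930
  CHF 237,000 × 16% = CHF 37,920
  → CHF 44,850

CHF 44,850 > CHF 39,480, so the mainline income levy governs.

CHF 44,850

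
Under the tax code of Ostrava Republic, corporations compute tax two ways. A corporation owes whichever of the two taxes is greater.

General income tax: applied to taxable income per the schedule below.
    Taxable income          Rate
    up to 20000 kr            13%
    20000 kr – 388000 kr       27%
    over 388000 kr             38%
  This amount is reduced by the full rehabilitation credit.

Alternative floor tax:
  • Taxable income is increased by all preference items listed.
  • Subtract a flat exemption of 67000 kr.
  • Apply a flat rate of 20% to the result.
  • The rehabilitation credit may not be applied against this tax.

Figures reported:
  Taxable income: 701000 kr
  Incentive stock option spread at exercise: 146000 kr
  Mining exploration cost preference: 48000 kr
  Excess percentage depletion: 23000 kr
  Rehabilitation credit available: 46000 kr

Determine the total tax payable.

Alternative floor tax:
  Adjusted income: 701000 kr + 146000 kr + 48000 kr + 23000 kr = 918000 kr
  Less exemption 67000 kr → base 851000 kr
  851000 kr × 20% = 170200 kr

General income tax:
  20000 kr × 13% = 2600 kr
  368000 kr × 27% = 99360 kr
  313000 kr × 38% = 118940 kr
  → 220900 kr
  Less rehabilitation credit 46000 kr → 174900 kr

174900 kr > 170200 kr, so the general income tax governs.

174900 kr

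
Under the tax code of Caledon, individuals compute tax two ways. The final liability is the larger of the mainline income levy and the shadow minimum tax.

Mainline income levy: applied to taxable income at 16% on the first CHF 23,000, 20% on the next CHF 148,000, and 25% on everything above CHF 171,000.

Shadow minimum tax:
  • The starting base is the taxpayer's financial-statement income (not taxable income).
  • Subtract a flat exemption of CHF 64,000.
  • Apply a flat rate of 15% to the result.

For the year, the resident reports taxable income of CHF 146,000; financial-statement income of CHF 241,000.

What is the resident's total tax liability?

Shadow minimum tax:
  Base (financial-statement income): CHF 241,000
  Less exemption CHF 64,000 → base CHF 177,000
  CHF 177,000 × 15% = CHF 26,550

Mainline income levy:
  CHF 23,000 × 16% = CHF 3,680
  CHF 123,000 × 20% = CHF 24,600
  → CHF 28,280

CHF 28,280 > CHF 26,550, so the mainline income levy governs.

CHF 28,280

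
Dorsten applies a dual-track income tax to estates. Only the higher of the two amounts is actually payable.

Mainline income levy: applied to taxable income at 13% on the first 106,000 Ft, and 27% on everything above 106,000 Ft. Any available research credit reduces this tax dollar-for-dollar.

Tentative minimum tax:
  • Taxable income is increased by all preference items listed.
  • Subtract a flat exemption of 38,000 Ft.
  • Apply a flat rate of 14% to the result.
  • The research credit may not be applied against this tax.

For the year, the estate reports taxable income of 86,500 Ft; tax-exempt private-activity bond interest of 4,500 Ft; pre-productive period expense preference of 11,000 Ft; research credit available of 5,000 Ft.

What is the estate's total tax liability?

Mainline income levy:
  86,500 Ft × 13% = 11,245 Ft
  Less research credit 5,000 Ft → 6,245 Ft

Tentative minimum tax:
  Adjusted income: 86,500 Ft + 4,500 Ft + 11,000 Ft = 102,000 Ft
  Less exemption 38,000 Ft → base 64,000 Ft
  64,000 Ft × 14% = 8,960 Ft

8,960 Ft > 6,245 Ft, so the tentative minimum tax is the binding amount.

8,960 Ft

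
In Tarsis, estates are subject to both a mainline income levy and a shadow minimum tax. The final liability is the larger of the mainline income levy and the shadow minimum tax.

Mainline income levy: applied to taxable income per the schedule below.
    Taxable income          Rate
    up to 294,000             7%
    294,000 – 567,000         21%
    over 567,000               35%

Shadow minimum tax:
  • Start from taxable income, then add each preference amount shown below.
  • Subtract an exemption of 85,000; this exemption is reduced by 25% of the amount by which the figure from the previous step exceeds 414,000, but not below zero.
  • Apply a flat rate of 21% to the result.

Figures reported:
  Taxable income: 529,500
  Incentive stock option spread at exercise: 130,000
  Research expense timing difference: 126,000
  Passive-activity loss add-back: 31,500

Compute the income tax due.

171,570

Mainline income levy:
  294,000 × 7% = 20,580
  235,500 × 21% = 49,455
  → 70,035

Shadow minimum tax:
  Adjusted income: 529,500 + 130,000 + 126,000 + 31,500 = 817,000
  Exemption: 25% × (817,000 − 414,000) = 100,750 ≥ 85,000, so the exemption is fully phased out
  Base: 817,000 − 0 = 817,000
  817,000 × 21% = 171,570

171,570 > 70,035, so the shadow minimum tax is the binding amount.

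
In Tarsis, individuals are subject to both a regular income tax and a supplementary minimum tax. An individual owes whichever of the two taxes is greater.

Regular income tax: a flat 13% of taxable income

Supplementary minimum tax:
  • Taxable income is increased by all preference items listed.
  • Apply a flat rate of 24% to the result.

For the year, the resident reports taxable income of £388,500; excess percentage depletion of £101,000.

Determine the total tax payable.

£117,480

Supplementary minimum tax:
  Adjusted income: £388,500 + £101,000 = £489,500
  £489,500 × 24% = £117,480

Regular income tax:
  £388,500 × 13% = £50,505

£117,480 > £50,505, so the supplementary minimum tax is the binding amount.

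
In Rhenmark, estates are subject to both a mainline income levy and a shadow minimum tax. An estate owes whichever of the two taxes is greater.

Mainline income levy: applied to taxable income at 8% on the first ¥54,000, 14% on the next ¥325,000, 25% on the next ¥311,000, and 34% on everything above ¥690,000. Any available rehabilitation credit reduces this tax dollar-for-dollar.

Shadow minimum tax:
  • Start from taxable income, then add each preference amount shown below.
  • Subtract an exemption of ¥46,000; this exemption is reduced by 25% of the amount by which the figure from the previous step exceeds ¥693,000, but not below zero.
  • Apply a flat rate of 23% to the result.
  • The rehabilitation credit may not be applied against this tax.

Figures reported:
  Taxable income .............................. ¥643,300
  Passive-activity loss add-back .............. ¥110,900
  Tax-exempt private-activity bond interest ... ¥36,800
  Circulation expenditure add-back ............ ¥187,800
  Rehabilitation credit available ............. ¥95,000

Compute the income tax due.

¥225,124

Shadow minimum tax:
  Adjusted income: ¥643,300 + ¥110,900 + ¥36,800 + ¥187,800 = ¥978,800
  Exemption: 25% × (¥978,800 − ¥693,000) = ¥71,450 ≥ ¥46,000, so the exemption is fully phased out
  Base: ¥978,800 − ¥0 = ¥978,800
  ¥978,800 × 23% = ¥225,124

Mainline income levy:
  ¥54,000 × 8% = ¥4,320
  ¥325,000 × 14% = ¥45,500
  ¥264,300 × 25% = ¥66,075
  → ¥115,895
  Less rehabilitation credit ¥95,000 → ¥20,895

¥225,124 > ¥20,895, so the shadow minimum tax is the binding amount.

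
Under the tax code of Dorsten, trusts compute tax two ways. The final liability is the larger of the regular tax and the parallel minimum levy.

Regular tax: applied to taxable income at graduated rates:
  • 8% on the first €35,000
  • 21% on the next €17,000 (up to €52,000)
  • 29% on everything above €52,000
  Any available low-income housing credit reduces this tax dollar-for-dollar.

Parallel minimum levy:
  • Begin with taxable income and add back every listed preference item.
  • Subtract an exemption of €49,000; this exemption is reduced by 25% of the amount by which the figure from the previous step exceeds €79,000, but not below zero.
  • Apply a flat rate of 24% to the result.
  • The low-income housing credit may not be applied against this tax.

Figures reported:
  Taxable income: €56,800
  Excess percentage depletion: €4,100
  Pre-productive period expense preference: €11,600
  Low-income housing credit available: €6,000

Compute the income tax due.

€5,640

Parallel minimum levy:
  Adjusted income: €56,800 + €4,100 + €11,600 = €72,500
  Exemption: €72,500 ≤ €79,000, so full €49,000 applies
  Base: €72,500 − €49,000 = €23,500
  €23,500 × 24% = €5,640

Regular tax:
  €35,000 × 8% = €2,800
  €17,000 × 21% = €3,570
  €4,800 × 29% = €1,392
  → €7,762
  Less low-income housing credit €6,000 → €1,762

€5,640 > €1,762, so the parallel minimum levy is the binding amount.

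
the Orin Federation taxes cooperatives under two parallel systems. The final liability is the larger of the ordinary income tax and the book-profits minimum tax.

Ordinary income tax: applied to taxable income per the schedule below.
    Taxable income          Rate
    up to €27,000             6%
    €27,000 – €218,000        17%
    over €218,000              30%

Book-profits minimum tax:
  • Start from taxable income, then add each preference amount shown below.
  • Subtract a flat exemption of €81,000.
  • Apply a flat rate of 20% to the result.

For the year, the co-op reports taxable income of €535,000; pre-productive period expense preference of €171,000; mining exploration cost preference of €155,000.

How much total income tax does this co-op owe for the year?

Ordinary income tax:
  €27,000 × 6% = €1,620
  €191,000 × 17% = €32,470
  €317,000 × 30% = €95,100
  → €129,190

Book-profits minimum tax:
  Adjusted income: €535,000 + €171,000 + €155,000 = €861,000
  Less exemption €81,000 → base €780,000
  €780,000 × 20% = €156,000

€156,000 > €129,190, so the book-profits minimum tax is the binding amount.

€156,000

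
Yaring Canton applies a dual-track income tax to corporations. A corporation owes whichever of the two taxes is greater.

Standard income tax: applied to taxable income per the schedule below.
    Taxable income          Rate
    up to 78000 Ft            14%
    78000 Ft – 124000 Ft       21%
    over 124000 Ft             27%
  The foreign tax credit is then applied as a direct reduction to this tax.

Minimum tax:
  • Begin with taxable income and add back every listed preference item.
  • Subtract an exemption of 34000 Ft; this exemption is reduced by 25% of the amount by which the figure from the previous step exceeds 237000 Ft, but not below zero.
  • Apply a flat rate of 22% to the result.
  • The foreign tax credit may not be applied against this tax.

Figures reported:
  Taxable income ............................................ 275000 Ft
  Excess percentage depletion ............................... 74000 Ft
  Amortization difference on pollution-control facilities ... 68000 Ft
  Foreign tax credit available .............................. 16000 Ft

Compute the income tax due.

Standard income tax:
  78000 Ft × 14% = 10920 Ft
  46000 Ft × 21% = 9660 Ft
  151000 Ft × 27% = 40770 Ft
  → 61350 Ft
  Less foreign tax credit 16000 Ft → 45350 Ft

Minimum tax:
  Adjusted income: 275000 Ft + 74000 Ft + 68000 Ft = 417000 Ft
  Exemption: 25% × (417000 Ft − 237000 Ft) = 45000 Ft ≥ 34000 Ft, so the exemption is fully phased out
  Base: 417000 Ft − 0 Ft = 417000 Ft
  417000 Ft × 22% = 91740 Ft

91740 Ft > 45350 Ft, so the minimum tax is the binding amount.

91740 Ft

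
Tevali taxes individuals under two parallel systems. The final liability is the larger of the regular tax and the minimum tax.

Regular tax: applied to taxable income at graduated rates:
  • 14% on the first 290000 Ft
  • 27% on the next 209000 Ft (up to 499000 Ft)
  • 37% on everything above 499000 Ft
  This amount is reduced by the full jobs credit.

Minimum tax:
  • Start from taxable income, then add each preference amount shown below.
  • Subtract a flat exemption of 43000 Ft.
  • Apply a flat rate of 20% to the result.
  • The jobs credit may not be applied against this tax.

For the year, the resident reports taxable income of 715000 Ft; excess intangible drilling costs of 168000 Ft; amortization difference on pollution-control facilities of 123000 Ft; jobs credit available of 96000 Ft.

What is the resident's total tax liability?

Regular tax:
  290000 Ft × 14% = 40600 Ft
  209000 Ft × 27% = 56430 Ft
  216000 Ft × 37% = 79920 Ft
  → 176950 Ft
  Less jobs credit 96000 Ft → 80950 Ft

Minimum tax:
  Adjusted income: 715000 Ft + 168000 Ft + 123000 Ft = 1006000 Ft
  Less exemption 43000 Ft → base 963000 Ft
  963000 Ft × 20% = 192600 Ft

192600 Ft > 80950 Ft, so the minimum tax is the binding amount.

192600 Ft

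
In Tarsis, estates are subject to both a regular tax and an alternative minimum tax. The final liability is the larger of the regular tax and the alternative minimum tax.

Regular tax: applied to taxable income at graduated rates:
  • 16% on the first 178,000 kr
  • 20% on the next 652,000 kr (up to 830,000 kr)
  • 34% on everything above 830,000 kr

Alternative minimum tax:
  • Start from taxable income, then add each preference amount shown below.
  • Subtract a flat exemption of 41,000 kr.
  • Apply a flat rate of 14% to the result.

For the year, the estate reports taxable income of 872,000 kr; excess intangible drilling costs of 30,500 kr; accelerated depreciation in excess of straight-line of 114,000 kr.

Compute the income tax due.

Alternative minimum tax:
  Adjusted income: 872,000 kr + 30,500 kr + 114,000 kr = 1,016,500 kr
  Less exemption 41,000 kr → base 975,500 kr
  975,500 kr × 14% = 136,570 kr

Regular tax:
  178,000 kr × 16% = 28,480 kr
  652,000 kr × 20% = 130,400 kr
  42,000 kr × 34% = 14,280 kr
  → 173,160 kr

173,160 kr > 136,570 kr, so the regular tax governs.

173,160 kr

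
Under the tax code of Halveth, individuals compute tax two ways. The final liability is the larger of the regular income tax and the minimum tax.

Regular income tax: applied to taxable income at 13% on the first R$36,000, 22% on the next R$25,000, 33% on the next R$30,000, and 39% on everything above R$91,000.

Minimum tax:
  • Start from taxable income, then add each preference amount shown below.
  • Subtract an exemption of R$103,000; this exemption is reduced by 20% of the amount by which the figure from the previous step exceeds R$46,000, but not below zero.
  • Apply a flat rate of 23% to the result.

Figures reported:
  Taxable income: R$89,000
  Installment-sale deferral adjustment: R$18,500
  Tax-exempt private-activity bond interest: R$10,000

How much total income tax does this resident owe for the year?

R$19,420

Regular income tax:
  R$36,000 × 13% = R$4,680
  R$25,000 × 22% = R$5,500
  R$28,000 × 33% = R$9,240
  → R$19,420

Minimum tax:
  Adjusted income: R$89,000 + R$18,500 + R$10,000 = R$117,500
  Exemption: R$103,000 − 20% × (R$117,500 − R$46,000) = R$103,000 − R$14,300 = R$88,700
  Base: R$117,500 − R$88,700 = R$28,800
  R$28,800 × 23% = R$6,624

R$19,420 > R$6,624, so the regular income tax governs.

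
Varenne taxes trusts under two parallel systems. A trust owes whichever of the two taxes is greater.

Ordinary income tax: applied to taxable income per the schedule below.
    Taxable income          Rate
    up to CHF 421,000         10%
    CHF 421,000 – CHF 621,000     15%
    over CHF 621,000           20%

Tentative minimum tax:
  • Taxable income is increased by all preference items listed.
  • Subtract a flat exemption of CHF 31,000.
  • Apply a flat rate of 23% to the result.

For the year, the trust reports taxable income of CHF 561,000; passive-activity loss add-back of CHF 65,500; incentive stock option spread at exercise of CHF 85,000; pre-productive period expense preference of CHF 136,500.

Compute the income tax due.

Tentative minimum tax:
  Adjusted income: CHF 561,000 + CHF 65,500 + CHF 85,000 + CHF 136,500 = CHF 848,000
  Less exemption CHF 31,000 → base CHF 817,000
  CHF 817,000 × 23% = CHF 187,910

Ordinary income tax:
  CHF 421,000 × 10% = CHF 42,100
  CHF 140,000 × 15% = CHF 21,000
  → CHF 63,100

CHF 187,910 > CHF 63,100, so the tentative minimum tax is the binding amount.

CHF 187,910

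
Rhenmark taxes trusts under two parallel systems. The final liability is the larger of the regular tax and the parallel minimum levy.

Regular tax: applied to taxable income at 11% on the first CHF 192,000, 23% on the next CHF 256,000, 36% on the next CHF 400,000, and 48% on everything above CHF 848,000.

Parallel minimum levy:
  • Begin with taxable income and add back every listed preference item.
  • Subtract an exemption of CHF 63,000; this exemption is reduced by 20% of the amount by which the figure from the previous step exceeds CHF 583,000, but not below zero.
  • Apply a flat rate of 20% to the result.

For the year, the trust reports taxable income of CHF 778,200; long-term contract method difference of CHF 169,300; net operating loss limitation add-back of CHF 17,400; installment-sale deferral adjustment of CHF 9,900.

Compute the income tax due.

Regular tax:
  CHF 192,000 × 11% = CHF 21,120
  CHF 256,000 × 23% = CHF 58,880
  CHF 330,200 × 36% = CHF 118,872
  → CHF 198,872

Parallel minimum levy:
  Adjusted income: CHF 778,200 + CHF 169,300 + CHF 17,400 + CHF 9,900 = CHF 974,800
  Exemption: 20% × (CHF 974,800 − CHF 583,000) = CHF 78,360 ≥ CHF 63,000, so the exemption is fully phased out
  Base: CHF 974,800 − CHF 0 = CHF 974,800
  CHF 974,800 × 20% = CHF 194,960

CHF 198,872 > CHF 194,960, so the regular tax governs.

CHF 198,872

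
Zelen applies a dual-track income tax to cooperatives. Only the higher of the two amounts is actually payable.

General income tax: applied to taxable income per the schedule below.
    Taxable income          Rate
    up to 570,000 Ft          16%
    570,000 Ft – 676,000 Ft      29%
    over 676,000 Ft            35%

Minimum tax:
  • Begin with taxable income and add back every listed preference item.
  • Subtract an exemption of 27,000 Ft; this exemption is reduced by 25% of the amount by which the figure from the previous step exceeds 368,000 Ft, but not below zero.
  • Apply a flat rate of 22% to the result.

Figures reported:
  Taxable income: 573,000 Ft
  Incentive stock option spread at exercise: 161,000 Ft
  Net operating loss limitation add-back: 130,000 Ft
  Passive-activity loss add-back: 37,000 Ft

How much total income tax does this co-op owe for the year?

General income tax:
  570,000 Ft × 16% = 91,200 Ft
  3,000 Ft × 29% = 870 Ft
  → 92,070 Ft

Minimum tax:
  Adjusted income: 573,000 Ft + 161,000 Ft + 130,000 Ft + 37,000 Ft = 901,000 Ft
  Exemption: 25% × (901,000 Ft − 368,000 Ft) = 133,250 Ft ≥ 27,000 Ft, so the exemption is fully phased out
  Base: 901,000 Ft − 0 Ft = 901,000 Ft
  901,000 Ft × 22% = 198,220 Ft

198,220 Ft > 92,070 Ft, so the minimum tax is the binding amount.

198,220 Ft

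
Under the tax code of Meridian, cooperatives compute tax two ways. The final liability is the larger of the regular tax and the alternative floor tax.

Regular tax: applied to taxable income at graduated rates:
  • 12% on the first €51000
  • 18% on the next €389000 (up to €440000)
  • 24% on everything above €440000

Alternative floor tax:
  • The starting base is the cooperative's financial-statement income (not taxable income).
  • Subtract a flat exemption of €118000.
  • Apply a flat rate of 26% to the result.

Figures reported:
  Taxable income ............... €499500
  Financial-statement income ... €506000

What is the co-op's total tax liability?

Alternative floor tax:
  Base (financial-statement income): €506000
  Less exemption €118000 → base €388000
  €388000 × 26% = €100880

Regular tax:
  €51000 × 12% = €6120
  €389000 × 18% = €70020
  €59500 × 24% = €14280
  → €90420

€100880 > €90420, so the alternative floor tax is the binding amount.

€100880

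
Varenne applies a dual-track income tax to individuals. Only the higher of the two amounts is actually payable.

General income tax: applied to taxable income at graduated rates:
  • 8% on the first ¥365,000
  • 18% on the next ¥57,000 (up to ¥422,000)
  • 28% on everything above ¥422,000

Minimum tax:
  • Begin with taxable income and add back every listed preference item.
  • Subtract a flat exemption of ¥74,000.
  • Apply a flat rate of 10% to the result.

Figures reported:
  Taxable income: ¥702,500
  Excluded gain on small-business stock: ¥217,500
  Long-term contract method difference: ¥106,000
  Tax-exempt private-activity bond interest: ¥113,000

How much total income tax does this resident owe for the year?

General income tax:
  ¥365,000 × 8% = ¥29,200
  ¥57,000 × 18% = ¥10,260
  ¥280,500 × 28% = ¥78,540
  → ¥118,000

Minimum tax:
  Adjusted income: ¥702,500 + ¥217,500 + ¥106,000 + ¥113,000 = ¥1,139,000
  Less exemption ¥74,000 → base ¥1,065,000
  ¥1,065,000 × 10% = ¥106,500

¥118,000 > ¥106,500, so the general income tax governs.

¥118,000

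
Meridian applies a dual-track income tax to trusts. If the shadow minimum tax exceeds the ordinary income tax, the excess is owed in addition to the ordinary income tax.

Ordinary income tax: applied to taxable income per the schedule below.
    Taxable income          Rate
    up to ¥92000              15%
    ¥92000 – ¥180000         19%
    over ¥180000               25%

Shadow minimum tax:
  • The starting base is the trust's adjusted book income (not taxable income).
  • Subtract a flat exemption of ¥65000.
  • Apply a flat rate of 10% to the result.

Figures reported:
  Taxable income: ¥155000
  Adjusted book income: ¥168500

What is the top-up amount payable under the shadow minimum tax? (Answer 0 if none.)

Shadow minimum tax:
  Base (adjusted book income): ¥168500
  Less exemption ¥65000 → base ¥103500
  ¥103500 × 10% = ¥10350

Ordinary income tax:
  ¥92000 × 15% = ¥13800
  ¥63000 × 19% = ¥11970
  → ¥25770

¥10350 ≤ ¥25770, so no add-on is due.

¥0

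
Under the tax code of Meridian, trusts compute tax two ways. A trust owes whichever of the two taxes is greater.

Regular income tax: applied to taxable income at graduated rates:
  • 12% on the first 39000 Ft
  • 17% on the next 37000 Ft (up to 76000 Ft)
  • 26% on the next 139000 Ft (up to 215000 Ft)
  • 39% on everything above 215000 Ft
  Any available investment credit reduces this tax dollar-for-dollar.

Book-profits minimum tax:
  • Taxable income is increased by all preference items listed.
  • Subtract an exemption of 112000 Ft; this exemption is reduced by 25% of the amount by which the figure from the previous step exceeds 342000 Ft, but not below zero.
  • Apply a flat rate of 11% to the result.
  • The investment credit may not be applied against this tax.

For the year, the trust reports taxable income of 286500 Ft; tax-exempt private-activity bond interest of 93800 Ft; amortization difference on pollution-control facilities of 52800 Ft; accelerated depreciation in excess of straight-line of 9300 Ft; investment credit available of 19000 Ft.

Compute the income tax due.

55995 Ft

Regular income tax:
  39000 Ft × 12% = 4680 Ft
  37000 Ft × 17% = 6290 Ft
  139000 Ft × 26% = 36140 Ft
  71500 Ft × 39% = 27885 Ft
  → 74995 Ft
  Less investment credit 19000 Ft → 55995 Ft

Book-profits minimum tax:
  Adjusted income: 286500 Ft + 93800 Ft + 52800 Ft + 9300 Ft = 442400 Ft
  Exemption: 112000 Ft − 25% × (442400 Ft − 342000 Ft) = 112000 Ft − 25100 Ft = 86900 Ft
  Base: 442400 Ft − 86900 Ft = 355500 Ft
  355500 Ft × 11% = 39105 Ft

55995 Ft > 39105 Ft, so the regular income tax governs.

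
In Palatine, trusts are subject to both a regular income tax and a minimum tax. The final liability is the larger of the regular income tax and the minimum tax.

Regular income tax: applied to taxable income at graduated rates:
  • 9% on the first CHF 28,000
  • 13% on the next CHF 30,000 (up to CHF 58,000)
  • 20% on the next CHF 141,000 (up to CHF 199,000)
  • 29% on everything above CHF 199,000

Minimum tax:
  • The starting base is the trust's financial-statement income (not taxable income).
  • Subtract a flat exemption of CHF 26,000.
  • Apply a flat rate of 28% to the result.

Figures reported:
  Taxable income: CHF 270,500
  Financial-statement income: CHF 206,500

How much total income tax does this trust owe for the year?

CHF 55,355

Regular income tax:
  CHF 28,000 × 9% = CHF 2,520
  CHF 30,000 × 13% = CHF 3,900
  CHF 141,000 × 20% = CHF 28,200
  CHF 71,500 × 29% = CHF 20,735
  → CHF 55,355

Minimum tax:
  Base (financial-statement income): CHF 206,500
  Less exemption CHF 26,000 → base CHF 180,500
  CHF 180,500 × 28% = CHF 50,540

CHF 55,355 > CHF 50,540, so the regular income tax governs.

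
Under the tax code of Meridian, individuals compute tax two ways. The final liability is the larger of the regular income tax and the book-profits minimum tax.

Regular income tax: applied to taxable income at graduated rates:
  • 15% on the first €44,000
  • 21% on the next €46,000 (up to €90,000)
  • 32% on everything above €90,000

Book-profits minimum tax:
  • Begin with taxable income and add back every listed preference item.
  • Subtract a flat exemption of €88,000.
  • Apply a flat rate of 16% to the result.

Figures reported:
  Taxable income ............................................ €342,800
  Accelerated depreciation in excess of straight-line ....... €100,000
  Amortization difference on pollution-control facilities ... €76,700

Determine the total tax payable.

Book-profits minimum tax:
  Adjusted income: €342,800 + €100,000 + €76,700 = €519,500
  Less exemption €88,000 → base €431,500
  €431,500 × 16% = €69,040

Regular income tax:
  €44,000 × 15% = €6,600
  €46,000 × 21% = €9,660
  €252,800 × 32% = €80,896
  → €97,156

€97,156 > €69,040, so the regular income tax governs.

€97,156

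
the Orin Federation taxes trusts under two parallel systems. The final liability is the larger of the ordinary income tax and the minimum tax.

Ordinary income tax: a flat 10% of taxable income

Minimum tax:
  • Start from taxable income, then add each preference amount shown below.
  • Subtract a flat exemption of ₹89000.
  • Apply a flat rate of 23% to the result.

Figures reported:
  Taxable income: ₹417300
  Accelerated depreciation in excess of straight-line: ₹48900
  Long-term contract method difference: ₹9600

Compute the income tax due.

Ordinary income tax:
  ₹417300 × 10% = ₹41730

Minimum tax:
  Adjusted income: ₹417300 + ₹48900 + ₹9600 = ₹475800
  Less exemption ₹89000 → base ₹386800
  ₹386800 × 23% = ₹88964

₹88964 > ₹41730, so the minimum tax is the binding amount.

₹88964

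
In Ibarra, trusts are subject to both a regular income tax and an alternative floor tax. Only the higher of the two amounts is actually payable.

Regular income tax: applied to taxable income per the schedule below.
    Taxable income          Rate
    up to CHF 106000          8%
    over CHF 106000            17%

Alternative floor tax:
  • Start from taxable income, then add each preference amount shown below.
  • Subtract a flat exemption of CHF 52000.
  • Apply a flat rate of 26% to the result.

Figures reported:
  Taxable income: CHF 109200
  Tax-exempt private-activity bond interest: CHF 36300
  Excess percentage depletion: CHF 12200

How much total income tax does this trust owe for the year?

Alternative floor tax:
  Adjusted income: CHF 109200 + CHF 36300 + CHF 12200 = CHF 157700
  Less exemption CHF 52000 → base CHF 105700
  CHF 105700 × 26% = CHF 27482

Regular income tax:
  CHF 106000 × 8% = CHF 8480
  CHF 3200 × 17% = CHF 544
  → CHF 9024

CHF 27482 > CHF 9024, so the alternative floor tax is the binding amount.

CHF 27482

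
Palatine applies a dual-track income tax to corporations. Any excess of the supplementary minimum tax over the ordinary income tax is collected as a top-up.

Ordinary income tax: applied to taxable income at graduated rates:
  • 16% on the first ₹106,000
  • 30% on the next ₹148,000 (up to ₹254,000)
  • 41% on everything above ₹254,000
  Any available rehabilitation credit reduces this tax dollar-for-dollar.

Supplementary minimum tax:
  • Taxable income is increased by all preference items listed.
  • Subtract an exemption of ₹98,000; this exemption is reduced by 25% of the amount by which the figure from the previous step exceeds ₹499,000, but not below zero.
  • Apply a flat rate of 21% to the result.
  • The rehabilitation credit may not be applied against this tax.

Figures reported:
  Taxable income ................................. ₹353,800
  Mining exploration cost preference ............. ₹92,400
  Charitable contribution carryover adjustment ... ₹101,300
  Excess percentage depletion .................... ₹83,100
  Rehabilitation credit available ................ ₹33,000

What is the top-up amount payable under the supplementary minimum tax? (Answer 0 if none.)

₹49,477

Ordinary income tax:
  ₹106,000 × 16% = ₹16,960
  ₹148,000 × 30% = ₹44,400
  ₹99,800 × 41% = ₹40,918
  → ₹102,278
  Less rehabilitation credit ₹33,000 → ₹69,278

Supplementary minimum tax:
  Adjusted income: ₹353,800 + ₹92,400 + ₹101,300 + ₹83,100 = ₹630,600
  Exemption: ₹98,000 − 25% × (₹630,600 − ₹499,000) = ₹98,000 − ₹32,900 = ₹65,100
  Base: ₹630,600 − ₹65,100 = ₹565,500
  ₹565,500 × 21% = ₹118,755

Excess of supplementary minimum tax over ordinary income tax: ₹118,755 − ₹69,278 = ₹49,477.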